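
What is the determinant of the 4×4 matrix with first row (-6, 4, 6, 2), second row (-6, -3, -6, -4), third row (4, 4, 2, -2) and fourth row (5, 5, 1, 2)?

Expand along row 1:
  + (-6) · M_11   where M_11 = det([-3 -6 -4; 4 2 -2; 5 1 2]) = 114
  − (4) · M_12   where M_12 = det([-6 -6 -4; 4 2 -2; 5 1 2]) = 96
  + (6) · M_13   where M_13 = det([-6 -3 -4; 4 4 -2; 5 5 2]) = -54
  − (2) · M_14   where M_14 = det([-6 -3 -6; 4 4 2; 5 5 1]) = 18
det = (+1)·(-6)·(114) + (-1)·(4)·(96) + (+1)·(6)·(-54) + (-1)·(2)·(18) = -1428

The determinant is -1428.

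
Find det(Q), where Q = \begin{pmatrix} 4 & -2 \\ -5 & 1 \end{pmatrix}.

The determinant is -6.

det(Q) = 4·1 − (-2)·(-5) = 4 − 10 = -6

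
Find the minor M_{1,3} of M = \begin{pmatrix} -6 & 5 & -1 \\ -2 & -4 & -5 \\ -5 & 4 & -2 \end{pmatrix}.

-28

Delete row 1 and column 3; the remaining 2×2 submatrix is [-2 -4; -5 4].
Its determinant is (-2)·4 − (-4)·(-5) = -28.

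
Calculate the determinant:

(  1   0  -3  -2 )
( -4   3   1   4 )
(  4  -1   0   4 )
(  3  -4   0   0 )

Expand along row 4 (it has 2 zeros):
  − (3) · M_41   where M_41 = det([0 -3 -2; 3 1 4; -1 0 4]) = 46
  + (-4) · M_42   where M_42 = det([1 -3 -2; -4 1 4; 4 0 4]) = -84
det = (-1)·(3)·(46) + (+1)·(-4)·(-84) = 198

198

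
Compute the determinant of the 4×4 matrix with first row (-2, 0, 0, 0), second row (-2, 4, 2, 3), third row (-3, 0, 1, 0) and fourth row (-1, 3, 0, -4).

Expand along row 1 (it has 3 zeros):
  + (-2) · M_11   where M_11 = det([4 2 3; 0 1 0; 3 0 -4]) = -25
det = (+1)·(-2)·(-25) = 50

The determinant is 50.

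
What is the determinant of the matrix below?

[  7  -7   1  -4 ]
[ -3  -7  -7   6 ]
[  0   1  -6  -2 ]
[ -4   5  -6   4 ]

1668

Expand along row 3 (it has 1 zero):
  − (1) · M_32   where M_32 = det([7 1 -4; -3 -7 6; -4 -6 4]) = 84
  + (-6) · M_33   where M_33 = det([7 -7 -4; -3 -7 6; -4 5 4]) = -150
  − (-2) · M_34   where M_34 = det([7 -7 1; -3 -7 -7; -4 5 -6]) = 426
det = (-1)·(1)·(84) + (+1)·(-6)·(-150) + (-1)·(-2)·(426) = 1668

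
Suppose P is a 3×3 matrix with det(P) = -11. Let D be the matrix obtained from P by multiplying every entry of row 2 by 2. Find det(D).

det(D) = -22

Scaling one row by 2 multiplies the determinant by 2.
det(D) = (2)·(-11) = -22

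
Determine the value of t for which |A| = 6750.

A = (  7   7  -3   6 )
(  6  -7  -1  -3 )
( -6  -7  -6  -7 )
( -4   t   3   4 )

t = -6

Expanding along the column containing t, det(A) is linear in t: det(A) = (-509)·t + (3696).
Set (-509)·t + (3696) = 6750  ⇒  (-509)·t = 3054  ⇒  t = -6.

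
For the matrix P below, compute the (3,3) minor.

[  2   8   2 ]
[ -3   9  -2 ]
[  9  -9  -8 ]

42

Delete row 3 and column 3; the remaining 2×2 submatrix is [2 8; -3 9].
Its determinant is 2·9 − 8·(-3) = 42.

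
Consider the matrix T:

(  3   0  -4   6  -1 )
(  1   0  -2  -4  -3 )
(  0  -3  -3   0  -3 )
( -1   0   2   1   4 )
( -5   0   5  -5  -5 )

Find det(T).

120

Expand along column 2 (it has 4 zeros):
  − (-3) · M_32   where M_32 = det([3 -4 6 -1; 1 -2 -4 -3; -1 2 1 4; -5 5 -5 -5]) = 40
det = (-1)·(-3)·(40) = 120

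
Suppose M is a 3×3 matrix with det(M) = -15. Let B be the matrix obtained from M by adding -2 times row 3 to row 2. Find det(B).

-15

Adding a multiple of one row to another leaves the determinant unchanged.
det(B) = (1)·(-15) = -15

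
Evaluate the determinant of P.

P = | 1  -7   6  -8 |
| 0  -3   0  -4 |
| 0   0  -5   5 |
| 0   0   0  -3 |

-45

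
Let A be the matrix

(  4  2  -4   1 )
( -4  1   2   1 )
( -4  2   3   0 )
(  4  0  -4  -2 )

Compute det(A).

det(A) = -60

Expand along row 3 (it has 1 zero):
  + (-4) · M_31   where M_31 = det([2 -4 1; 1 2 1; 0 -4 -2]) = -12
  − (2) · M_32   where M_32 = det([4 -4 1; -4 2 1; 4 -4 -2]) = 24
  + (3) · M_33   where M_33 = det([4 2 1; -4 1 1; 4 0 -2]) = -20
det = (+1)·(-4)·(-12) + (-1)·(2)·(24) + (+1)·(3)·(-20) = -60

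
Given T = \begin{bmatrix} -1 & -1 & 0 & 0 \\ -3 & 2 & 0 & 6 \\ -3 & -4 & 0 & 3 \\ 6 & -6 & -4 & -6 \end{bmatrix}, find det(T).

The determinant is -84.

Expand along column 3 (it has 3 zeros):
  − (-4) · M_43   where M_43 = det([-1 -1 0; -3 2 6; -3 -4 3]) = -21
det = (-1)·(-4)·(-21) = -84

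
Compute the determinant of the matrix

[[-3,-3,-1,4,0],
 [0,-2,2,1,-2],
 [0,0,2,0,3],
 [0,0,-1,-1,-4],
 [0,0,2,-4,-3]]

-48

The matrix is block upper-triangular with a 2×2 block and a 3×3 block on the diagonal, so its determinant equals the product of the determinants of the diagonal blocks.
det of the 2×2 block = 6
det of the 3×3 block = -8
det = (6)·(-8) = -48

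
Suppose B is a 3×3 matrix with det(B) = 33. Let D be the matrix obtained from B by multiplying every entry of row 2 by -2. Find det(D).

-66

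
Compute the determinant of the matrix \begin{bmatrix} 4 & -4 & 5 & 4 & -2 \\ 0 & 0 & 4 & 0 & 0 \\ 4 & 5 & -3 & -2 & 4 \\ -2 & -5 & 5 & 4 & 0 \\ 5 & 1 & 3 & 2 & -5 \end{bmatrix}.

1776

Expand along row 2 (it has 4 zeros):
  − (4) · M_23   where M_23 = det([4 -4 4 -2; 4 5 -2 4; -2 -5 4 0; 5 1 2 -5]) = -444
det = (-1)·(4)·(-444) = 1776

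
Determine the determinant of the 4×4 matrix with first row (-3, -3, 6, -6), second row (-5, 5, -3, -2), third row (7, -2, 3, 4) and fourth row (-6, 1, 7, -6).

Expand along row 1:
  + (-3) · M_11   where M_11 = det([5 -3 -2; -2 3 4; 1 7 -6]) = -172
  − (-3) · M_12   where M_12 = det([-5 -3 -2; 7 3 4; -6 7 -6]) = 42
  + (6) · M_13   where M_13 = det([-5 5 -2; 7 -2 4; -6 1 -6]) = 60
  − (-6) · M_14   where M_14 = det([-5 5 -3; 7 -2 3; -6 1 7]) = -235
det = (+1)·(-3)·(-172) + (-1)·(-3)·(42) + (+1)·(6)·(60) + (-1)·(-6)·(-235) = -408

-408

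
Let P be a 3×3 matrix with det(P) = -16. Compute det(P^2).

256

det(P^2) = (det P)^2 = (-16)^2 = 256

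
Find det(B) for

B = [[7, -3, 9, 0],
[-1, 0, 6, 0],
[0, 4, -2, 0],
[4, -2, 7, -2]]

|B| = 396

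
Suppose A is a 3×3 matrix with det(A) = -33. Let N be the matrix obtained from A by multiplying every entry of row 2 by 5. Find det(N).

Scaling one row by 5 multiplies the determinant by 5.
det(N) = (5)·(-33) = -165

det(N) = -165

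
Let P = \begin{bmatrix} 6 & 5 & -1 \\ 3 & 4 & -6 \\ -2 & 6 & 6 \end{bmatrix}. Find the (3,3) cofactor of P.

Delete row 3 and column 3; the remaining 2×2 submatrix is [6 5; 3 4].
Its determinant is 6·4 − 5·3 = 9.
The cofactor carries sign (−1)^(3+3) = +1, so C_{3,3} = +(9) = 9.

9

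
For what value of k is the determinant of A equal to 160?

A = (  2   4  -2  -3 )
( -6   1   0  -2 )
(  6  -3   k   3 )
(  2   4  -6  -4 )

Expanding along the row containing k, det(A) is linear in k: det(A) = (-26)·k + (-48).
Set (-26)·k + (-48) = 160  ⇒  (-26)·k = 208  ⇒  k = -8.

k = -8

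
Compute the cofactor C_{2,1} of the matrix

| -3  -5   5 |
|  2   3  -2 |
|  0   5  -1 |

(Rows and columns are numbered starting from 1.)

Delete row 2 and column 1; the remaining 2×2 submatrix is [-5 5; 5 -1].
Its determinant is (-5)·(-1) − 5·5 = -20.
The cofactor carries sign (−1)^(2+1) = −1, so C_{2,1} = −(-20) = 20.

20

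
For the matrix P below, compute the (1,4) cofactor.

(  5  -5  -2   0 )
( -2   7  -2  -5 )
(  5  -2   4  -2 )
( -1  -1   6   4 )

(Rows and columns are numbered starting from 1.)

208

Delete row 1 and column 4; the remaining 3×3 submatrix is [-2 7 -2; 5 -2 4; -1 -1 6].
Its determinant is -208.
The cofactor carries sign (−1)^(1+4) = −1, so C_{1,4} = −(-208) = 208.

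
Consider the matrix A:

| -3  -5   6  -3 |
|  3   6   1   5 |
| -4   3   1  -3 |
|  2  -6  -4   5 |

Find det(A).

det(A) = 1260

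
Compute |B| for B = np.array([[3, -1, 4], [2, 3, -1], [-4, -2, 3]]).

Expand along row 1:
  + 3 · |3 -1; -2 3| = 3·(9 − 2) = 21
  − (-1) · |2 -1; -4 3| = −(-1)·(6 − 4) = 2
  + 4 · |2 3; -4 -2| = 4·(-4 − (-12)) = 32
Sum: (21) + (2) + (32) = 55

The determinant is 55.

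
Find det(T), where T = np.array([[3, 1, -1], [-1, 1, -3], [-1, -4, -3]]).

|T| = -50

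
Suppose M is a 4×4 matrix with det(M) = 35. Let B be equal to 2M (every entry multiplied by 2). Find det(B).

For a 4×4 matrix, det(2M) = 2^4·det(M) = 16·det(M).
det(B) = (16)·(35) = 560

560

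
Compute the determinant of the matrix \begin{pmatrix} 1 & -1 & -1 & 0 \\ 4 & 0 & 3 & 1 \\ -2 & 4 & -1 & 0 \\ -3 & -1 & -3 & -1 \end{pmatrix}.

2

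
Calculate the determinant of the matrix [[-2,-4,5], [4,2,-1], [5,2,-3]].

-30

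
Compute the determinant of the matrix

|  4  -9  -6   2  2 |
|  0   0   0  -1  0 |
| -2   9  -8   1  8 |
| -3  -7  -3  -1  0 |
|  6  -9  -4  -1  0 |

Expand along row 2 (it has 4 zeros):
  + (-1) · M_24   where M_24 = det([4 -9 -6 2; -2 9 -8 8; -3 -7 -3 0; 6 -9 -4 0]) = 528
det = (+1)·(-1)·(528) = -528

-528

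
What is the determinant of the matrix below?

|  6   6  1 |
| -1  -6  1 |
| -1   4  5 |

The determinant is -190.

Expand along column 1:
  + 6 · |-6 1; 4 5| = 6·(-30 − 4) = -204
  − (-1) · |6 1; 4 5| = −(-1)·(30 − 4) = 26
  + (-1) · |6 1; -6 1| = (-1)·(6 − (-6)) = -12
Sum: (-204) + (26) + (-12) = -190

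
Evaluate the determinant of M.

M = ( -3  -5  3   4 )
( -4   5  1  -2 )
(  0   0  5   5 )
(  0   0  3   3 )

M is block upper-triangular with a 2×2 block and a 2×2 block on the diagonal, so its determinant equals the product of the determinants of the diagonal blocks.
det of the 2×2 block = -35
det of the 2×2 block = 0
det = (-35)·(0) = 0

det(M) = 0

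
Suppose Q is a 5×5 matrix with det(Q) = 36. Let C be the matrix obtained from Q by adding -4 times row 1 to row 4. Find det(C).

The determinant is 36.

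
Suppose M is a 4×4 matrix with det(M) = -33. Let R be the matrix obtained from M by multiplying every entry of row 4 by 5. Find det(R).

Scaling one row by 5 multiplies the determinant by 5.
det(R) = (5)·(-33) = -165

-165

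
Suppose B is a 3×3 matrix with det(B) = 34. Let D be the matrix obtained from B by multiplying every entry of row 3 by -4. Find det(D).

-136

Scaling one row by -4 multiplies the determinant by -4.
det(D) = (-4)·(34) = -136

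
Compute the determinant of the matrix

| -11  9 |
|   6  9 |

The determinant is -153.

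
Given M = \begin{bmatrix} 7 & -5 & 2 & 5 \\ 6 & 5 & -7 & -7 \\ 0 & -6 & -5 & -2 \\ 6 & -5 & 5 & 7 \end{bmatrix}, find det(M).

|M| = 304

Expand along row 3 (it has 1 zero):
  − (-6) · M_32   where M_32 = det([7 2 5; 6 -7 -7; 6 5 7]) = 94
  + (-5) · M_33   where M_33 = det([7 -5 5; 6 5 -7; 6 -5 7]) = 120
  − (-2) · M_34   where M_34 = det([7 -5 2; 6 5 -7; 6 -5 5]) = 170
det = (-1)·(-6)·(94) + (+1)·(-5)·(120) + (-1)·(-2)·(170) = 304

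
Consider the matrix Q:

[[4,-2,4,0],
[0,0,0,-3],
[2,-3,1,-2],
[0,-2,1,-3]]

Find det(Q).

The determinant is 48.

Expand along row 2 (it has 3 zeros):
  + (-3) · M_24   where M_24 = det([4 -2 4; 2 -3 1; 0 -2 1]) = -16
det = (+1)·(-3)·(-16) = 48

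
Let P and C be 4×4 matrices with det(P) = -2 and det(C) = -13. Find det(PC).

The determinant is 26.

det(PC) = det(P)·det(C) = (-2)·(-13) = 26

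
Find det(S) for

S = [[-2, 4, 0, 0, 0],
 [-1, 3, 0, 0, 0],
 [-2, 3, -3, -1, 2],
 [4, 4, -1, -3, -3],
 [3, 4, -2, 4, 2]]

S is block lower-triangular with a 2×2 block and a 3×3 block on the diagonal, so its determinant equals the product of the determinants of the diagonal blocks.
det of the 2×2 block = -2
det of the 3×3 block = -46
det = (-2)·(-46) = 92

det(S) = 92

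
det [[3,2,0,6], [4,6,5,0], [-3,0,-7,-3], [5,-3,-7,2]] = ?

The determinant is 2125.

Expand along row 1 (it has 1 zero):
  + (3) · M_11   where M_11 = det([6 5 0; 0 -7 -3; -3 -7 2]) = -165
  − (2) · M_12   where M_12 = det([4 5 0; -3 -7 -3; 5 -7 2]) = -185
  − (6) · M_14   where M_14 = det([4 6 5; -3 0 -7; 5 -3 -7]) = -375
det = (+1)·(3)·(-165) + (-1)·(2)·(-185) + (-1)·(6)·(-375) = 2125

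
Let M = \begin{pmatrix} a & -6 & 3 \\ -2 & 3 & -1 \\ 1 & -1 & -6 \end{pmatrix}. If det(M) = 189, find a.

-6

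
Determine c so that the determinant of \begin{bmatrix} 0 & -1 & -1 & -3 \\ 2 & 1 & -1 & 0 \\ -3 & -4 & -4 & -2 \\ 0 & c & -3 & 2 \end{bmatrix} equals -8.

-1

Expanding along the column containing c, det(A) is linear in c: det(A) = (29)·c + (21).
Set (29)·c + (21) = -8  ⇒  (29)·c = -29  ⇒  c = -1.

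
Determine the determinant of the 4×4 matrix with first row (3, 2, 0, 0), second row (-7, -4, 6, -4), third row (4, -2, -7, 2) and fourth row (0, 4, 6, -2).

Expand along row 1 (it has 2 zeros):
  + (3) · M_11   where M_11 = det([-4 6 -4; -2 -7 2; 4 6 -2]) = -48
  − (2) · M_12   where M_12 = det([-7 6 -4; 4 -7 2; 0 6 -2]) = -62
det = (+1)·(3)·(-48) + (-1)·(2)·(-62) = -20

-20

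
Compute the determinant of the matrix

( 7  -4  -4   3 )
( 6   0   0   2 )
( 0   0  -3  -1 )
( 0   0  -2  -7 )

456

The matrix is block upper-triangular with a 2×2 block and a 2×2 block on the diagonal, so its determinant equals the product of the determinants of the diagonal blocks.
det of the 2×2 block = 24
det of the 2×2 block = 19
det = (24)·(19) = 456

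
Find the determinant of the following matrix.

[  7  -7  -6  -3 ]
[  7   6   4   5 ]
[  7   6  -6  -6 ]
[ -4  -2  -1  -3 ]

The determinant is 1117.

Expand along row 1:
  + (7) · M_11   where M_11 = det([6 4 5; 6 -6 -6; -2 -1 -3]) = 102
  − (-7) · M_12   where M_12 = det([7 4 5; 7 -6 -6; -4 -1 -3]) = 109
  + (-6) · M_13   where M_13 = det([7 6 5; 7 6 -6; -4 -2 -3]) = 110
  − (-3) · M_14   where M_14 = det([7 6 4; 7 6 -6; -4 -2 -1]) = 100
det = (+1)·(7)·(102) + (-1)·(-7)·(109) + (+1)·(-6)·(110) + (-1)·(-3)·(100) = 1117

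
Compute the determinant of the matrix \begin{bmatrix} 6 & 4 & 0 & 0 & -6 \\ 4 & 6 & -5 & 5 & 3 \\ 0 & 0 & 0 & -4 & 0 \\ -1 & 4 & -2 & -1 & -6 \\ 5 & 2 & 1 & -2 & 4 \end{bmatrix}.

The determinant is 3376.

Expand along row 3 (it has 4 zeros):
  − (-4) · M_34   where M_34 = det([6 4 0 -6; 4 6 -5 3; -1 4 -2 -6; 5 2 1 4]) = 844
det = (-1)·(-4)·(844) = 3376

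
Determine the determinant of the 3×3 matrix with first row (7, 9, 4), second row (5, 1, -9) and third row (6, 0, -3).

Expand along row 3:
  + 6 · |9 4; 1 -9| = 6·(-81 − 4) = -510
  + (-3) · |7 9; 5 1| = (-3)·(7 − 45) = 114
Sum: (-510) + (114) = -396

-396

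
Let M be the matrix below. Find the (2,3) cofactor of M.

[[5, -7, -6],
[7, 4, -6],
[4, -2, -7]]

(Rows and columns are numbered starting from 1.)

Delete row 2 and column 3; the remaining 2×2 submatrix is [5 -7; 4 -2].
Its determinant is 5·(-2) − (-7)·4 = 18.
The cofactor carries sign (−1)^(2+3) = −1, so C_{2,3} = −(18) = -18.

-18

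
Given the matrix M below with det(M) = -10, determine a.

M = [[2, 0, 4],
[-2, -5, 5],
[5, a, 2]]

5

Expanding along the row containing a, det(M) is linear in a: det(M) = (-18)·a + (80).
Set (-18)·a + (80) = -10  ⇒  (-18)·a = -90  ⇒  a = 5.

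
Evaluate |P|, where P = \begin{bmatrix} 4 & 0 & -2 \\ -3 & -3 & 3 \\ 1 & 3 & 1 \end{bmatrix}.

-36

Expand along column 2:
  + (-3) · |4 -2; 1 1| = (-3)·(4 − (-2)) = -18
  − 3 · |4 -2; -3 3| = −3·(12 − 6) = -18
Sum: (-18) + (-18) = -36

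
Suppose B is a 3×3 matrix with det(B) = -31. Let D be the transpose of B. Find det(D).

det(Bᵀ) = det(B).
det(D) = (1)·(-31) = -31

-31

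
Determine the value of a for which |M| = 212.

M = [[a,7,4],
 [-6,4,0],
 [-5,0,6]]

-5

Expanding along the column containing a, det(M) is linear in a: det(M) = (24)·a + (332).
Set (24)·a + (332) = 212  ⇒  (24)·a = -120  ⇒  a = -5.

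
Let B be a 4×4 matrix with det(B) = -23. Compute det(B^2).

The determinant is 529.

det(B^2) = (det B)^2 = (-23)^2 = 529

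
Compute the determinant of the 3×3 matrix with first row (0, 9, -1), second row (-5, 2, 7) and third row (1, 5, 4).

Expand along column 1:
  − (-5) · |9 -1; 5 4| = −(-5)·(36 − (-5)) = 205
  + 1 · |9 -1; 2 7| = 1·(63 − (-2)) = 65
Sum: (205) + (65) = 270

The determinant is 270.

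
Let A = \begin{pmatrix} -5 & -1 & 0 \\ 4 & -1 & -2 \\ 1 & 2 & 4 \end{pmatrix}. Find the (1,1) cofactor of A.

0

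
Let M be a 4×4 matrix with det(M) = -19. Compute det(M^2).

det(M^2) = (det M)^2 = (-19)^2 = 361

361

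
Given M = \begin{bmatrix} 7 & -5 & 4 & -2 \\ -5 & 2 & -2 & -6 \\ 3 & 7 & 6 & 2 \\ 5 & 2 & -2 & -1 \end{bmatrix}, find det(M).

Expand along row 1:
  + (7) · M_11   where M_11 = det([2 -2 -6; 7 6 2; 2 -2 -1]) = 130
  − (-5) · M_12   where M_12 = det([-5 -2 -6; 3 6 2; 5 -2 -1]) = 200
  + (4) · M_13   where M_13 = det([-5 2 -6; 3 7 2; 5 2 -1]) = 255
  − (-2) · M_14   where M_14 = det([-5 2 -2; 3 7 6; 5 2 -2]) = 260
det = (+1)·(7)·(130) + (-1)·(-5)·(200) + (+1)·(4)·(255) + (-1)·(-2)·(260) = 3450

3450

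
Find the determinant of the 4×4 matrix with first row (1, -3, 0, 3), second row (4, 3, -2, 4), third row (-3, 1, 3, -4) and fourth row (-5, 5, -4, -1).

Expand along row 1 (it has 1 zero):
  + (1) · M_11   where M_11 = det([3 -2 4; 1 3 -4; 5 -4 -1]) = -95
  − (-3) · M_12   where M_12 = det([4 -2 4; -3 3 -4; -5 -4 -1]) = -2
  − (3) · M_14   where M_14 = det([4 3 -2; -3 1 3; -5 5 -4]) = -137
det = (+1)·(1)·(-95) + (-1)·(-3)·(-2) + (-1)·(3)·(-137) = 310

310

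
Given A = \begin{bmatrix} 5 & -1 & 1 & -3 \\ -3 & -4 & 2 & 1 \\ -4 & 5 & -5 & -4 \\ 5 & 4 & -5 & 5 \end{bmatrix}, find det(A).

|A| = 820

Expand along row 1:
  + (5) · M_11   where M_11 = det([-4 2 1; 5 -5 -4; 4 -5 5]) = 93
  − (-1) · M_12   where M_12 = det([-3 2 1; -4 -5 -4; 5 -5 5]) = 180
  + (1) · M_13   where M_13 = det([-3 -4 1; -4 5 -4; 5 4 5]) = -164
  − (-3) · M_14   where M_14 = det([-3 -4 2; -4 5 -5; 5 4 -5]) = 113
det = (+1)·(5)·(93) + (-1)·(-1)·(180) + (+1)·(1)·(-164) + (-1)·(-3)·(113) = 820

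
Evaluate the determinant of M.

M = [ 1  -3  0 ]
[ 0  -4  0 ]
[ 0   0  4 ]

-16

M is upper triangular, so det(M) is the product of the diagonal entries:
det = (1) · (-4) · (4) = -16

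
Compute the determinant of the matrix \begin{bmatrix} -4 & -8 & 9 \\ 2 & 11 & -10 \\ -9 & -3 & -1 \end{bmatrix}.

Expand along column 1:
  + (-4) · |11 -10; -3 -1| = (-4)·(-11 − 30) = 164
  − 2 · |-8 9; -3 -1| = −2·(8 − (-27)) = -70
  + (-9) · |-8 9; 11 -10| = (-9)·(80 − 99) = 171
Sum: (164) + (-70) + (171) = 265

265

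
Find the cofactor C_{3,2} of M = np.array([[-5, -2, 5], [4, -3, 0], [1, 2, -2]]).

Delete row 3 and column 2; the remaining 2×2 submatrix is [-5 5; 4 0].
Its determinant is (-5)·0 − 5·4 = -20.
The cofactor carries sign (−1)^(3+2) = −1, so C_{3,2} = −(-20) = 20.

20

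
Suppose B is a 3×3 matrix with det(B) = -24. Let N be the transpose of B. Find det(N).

|N| = -24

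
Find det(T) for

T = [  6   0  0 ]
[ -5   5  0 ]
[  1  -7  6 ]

det(T) = 180

T is lower triangular, so det(T) is the product of the diagonal entries:
det = (6) · (5) · (6) = 180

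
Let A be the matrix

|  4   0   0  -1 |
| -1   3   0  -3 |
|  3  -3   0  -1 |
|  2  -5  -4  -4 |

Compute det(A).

-168

Expand along column 3 (it has 3 zeros):
  − (-4) · M_43   where M_43 = det([4 0 -1; -1 3 -3; 3 -3 -1]) = -42
det = (-1)·(-4)·(-42) = -168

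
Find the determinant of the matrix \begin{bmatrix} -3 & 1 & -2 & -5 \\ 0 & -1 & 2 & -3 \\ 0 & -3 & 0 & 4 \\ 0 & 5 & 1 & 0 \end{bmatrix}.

Expand along column 1 (it has 3 zeros):
  + (-3) · M_11   where M_11 = det([-1 2 -3; -3 0 4; 5 1 0]) = 53
det = (+1)·(-3)·(53) = -159

-159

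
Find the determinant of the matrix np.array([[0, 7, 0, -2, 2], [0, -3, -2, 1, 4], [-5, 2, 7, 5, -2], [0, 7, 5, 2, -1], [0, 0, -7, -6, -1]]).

The determinant is -1330.

Expand along column 1 (it has 4 zeros):
  + (-5) · M_31   where M_31 = det([7 0 -2 2; -3 -2 1 4; 7 5 2 -1; 0 -7 -6 -1]) = 266
det = (+1)·(-5)·(266) = -1330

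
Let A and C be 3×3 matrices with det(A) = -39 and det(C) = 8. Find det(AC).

The determinant is -312.

det(AC) = det(A)·det(C) = (-39)·(8) = -312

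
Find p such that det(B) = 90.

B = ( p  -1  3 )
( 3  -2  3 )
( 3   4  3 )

Expanding along the column containing p, det(B) is linear in p: det(B) = (-18)·p + (54).
Set (-18)·p + (54) = 90  ⇒  (-18)·p = 36  ⇒  p = -2.

-2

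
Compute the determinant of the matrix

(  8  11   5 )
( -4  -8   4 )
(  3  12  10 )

Expand along row 1:
  + 8 · |-8 4; 12 10| = 8·(-80 − 48) = -1024
  − 11 · |-4 4; 3 10| = −11·(-40 − 12) = 572
  + 5 · |-4 -8; 3 12| = 5·(-48 − (-24)) = -120
Sum: (-1024) + (572) + (-120) = -572

The determinant is -572.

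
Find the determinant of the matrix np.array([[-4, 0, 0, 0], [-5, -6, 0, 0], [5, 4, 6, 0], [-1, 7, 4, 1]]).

144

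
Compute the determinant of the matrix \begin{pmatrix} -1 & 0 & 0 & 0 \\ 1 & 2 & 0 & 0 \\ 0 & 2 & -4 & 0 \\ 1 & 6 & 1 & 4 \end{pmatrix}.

32

The matrix is lower triangular, so the determinant is the product of the diagonal entries:
det = (-1) · (2) · (-4) · (4) = 32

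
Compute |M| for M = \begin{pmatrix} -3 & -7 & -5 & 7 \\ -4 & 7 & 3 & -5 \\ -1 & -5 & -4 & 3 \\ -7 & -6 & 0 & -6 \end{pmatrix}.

Expand along row 4 (it has 1 zero):
  − (-7) · M_41   where M_41 = det([-7 -5 7; 7 3 -5; -5 -4 3]) = -34
  + (-6) · M_42   where M_42 = det([-3 -5 7; -4 3 -5; -1 -4 3]) = 81
  + (-6) · M_44   where M_44 = det([-3 -7 -5; -4 7 3; -1 -5 -4]) = 37
det = (-1)·(-7)·(-34) + (+1)·(-6)·(81) + (+1)·(-6)·(37) = -946

det(M) = -946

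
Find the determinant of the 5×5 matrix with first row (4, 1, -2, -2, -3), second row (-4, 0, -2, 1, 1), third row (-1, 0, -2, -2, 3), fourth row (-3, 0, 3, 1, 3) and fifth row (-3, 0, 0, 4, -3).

Expand along column 2 (it has 4 zeros):
  − (1) · M_12   where M_12 = det([-4 -2 1 1; -1 -2 -2 3; -3 3 1 3; -3 0 4 -3]) = -24
det = (-1)·(1)·(-24) = 24

24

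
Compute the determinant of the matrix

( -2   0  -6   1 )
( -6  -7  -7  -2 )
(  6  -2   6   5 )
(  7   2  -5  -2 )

3002

Expand along row 1 (it has 1 zero):
  + (-2) · M_11   where M_11 = det([-7 -7 -2; -2 6 5; 2 -5 -2]) = -129
  + (-6) · M_13   where M_13 = det([-6 -7 -2; 6 -2 5; 7 2 -2]) = -345
  − (1) · M_14   where M_14 = det([-6 -7 -7; 6 -2 6; 7 2 -5]) = -674
det = (+1)·(-2)·(-129) + (+1)·(-6)·(-345) + (-1)·(1)·(-674) = 3002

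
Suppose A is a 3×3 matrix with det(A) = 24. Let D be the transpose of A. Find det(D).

det(D) = 24

det(Aᵀ) = det(A).
det(D) = (1)·(24) = 24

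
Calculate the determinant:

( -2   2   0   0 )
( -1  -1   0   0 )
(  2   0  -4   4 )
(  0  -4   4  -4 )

0

The matrix is block lower-triangular with a 2×2 block and a 2×2 block on the diagonal, so its determinant equals the product of the determinants of the diagonal blocks.
det of the 2×2 block = 4
det of the 2×2 block = 0
det = (4)·(0) = 0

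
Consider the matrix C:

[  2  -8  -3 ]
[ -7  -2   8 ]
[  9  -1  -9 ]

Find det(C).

Expand along row 1:
  + 2 · |-2 8; -1 -9| = 2·(18 − (-8)) = 52
  − (-8) · |-7 8; 9 -9| = −(-8)·(63 − 72) = -72
  + (-3) · |-7 -2; 9 -1| = (-3)·(7 − (-18)) = -75
Sum: (52) + (-72) + (-75) = -95

-95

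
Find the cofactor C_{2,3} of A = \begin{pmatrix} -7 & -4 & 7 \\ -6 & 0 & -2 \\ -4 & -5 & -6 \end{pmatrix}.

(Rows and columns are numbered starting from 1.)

-19

Delete row 2 and column 3; the remaining 2×2 submatrix is [-7 -4; -4 -5].
Its determinant is (-7)·(-5) − (-4)·(-4) = 19.
The cofactor carries sign (−1)^(2+3) = −1, so C_{2,3} = −(19) = -19.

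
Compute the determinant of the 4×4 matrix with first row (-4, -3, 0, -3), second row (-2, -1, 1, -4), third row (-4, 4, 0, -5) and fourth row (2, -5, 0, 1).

-66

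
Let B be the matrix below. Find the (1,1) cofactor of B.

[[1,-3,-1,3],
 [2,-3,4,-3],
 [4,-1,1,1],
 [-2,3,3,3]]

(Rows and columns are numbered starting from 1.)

42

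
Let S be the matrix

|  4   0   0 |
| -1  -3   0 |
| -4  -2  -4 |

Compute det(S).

S is lower triangular, so det(S) is the product of the diagonal entries:
det = (4) · (-3) · (-4) = 48

|S| = 48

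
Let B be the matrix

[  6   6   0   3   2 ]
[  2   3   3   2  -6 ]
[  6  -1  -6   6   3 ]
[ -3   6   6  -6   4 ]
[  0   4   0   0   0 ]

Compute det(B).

Expand along row 5 (it has 4 zeros):
  − (4) · M_52   where M_52 = det([6 0 3 2; 2 3 2 -6; 6 -6 6 3; -3 6 -6 4]) = 207
det = (-1)·(4)·(207) = -828

The determinant is -828.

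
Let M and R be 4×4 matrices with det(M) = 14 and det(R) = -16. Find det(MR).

det(MR) = det(M)·det(R) = (14)·(-16) = -224

|MR| = -224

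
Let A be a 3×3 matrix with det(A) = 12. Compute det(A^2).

144

det(A^2) = (det A)^2 = (12)^2 = 144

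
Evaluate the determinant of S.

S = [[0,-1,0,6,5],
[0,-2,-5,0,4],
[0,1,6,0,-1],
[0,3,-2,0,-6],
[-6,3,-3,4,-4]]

684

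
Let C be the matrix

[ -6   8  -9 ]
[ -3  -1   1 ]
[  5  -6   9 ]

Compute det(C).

The determinant is 67.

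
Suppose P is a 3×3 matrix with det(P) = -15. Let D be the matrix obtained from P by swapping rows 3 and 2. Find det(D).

15

Swapping two rows multiplies the determinant by −1.
det(D) = (-1)·(-15) = 15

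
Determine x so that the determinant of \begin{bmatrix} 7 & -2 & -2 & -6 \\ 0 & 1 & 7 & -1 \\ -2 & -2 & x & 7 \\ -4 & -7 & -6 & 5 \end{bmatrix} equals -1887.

Expanding along the row containing x, det(B) is linear in x: det(B) = (-46)·x + (-1749).
Set (-46)·x + (-1749) = -1887  ⇒  (-46)·x = -138  ⇒  x = 3.

x = 3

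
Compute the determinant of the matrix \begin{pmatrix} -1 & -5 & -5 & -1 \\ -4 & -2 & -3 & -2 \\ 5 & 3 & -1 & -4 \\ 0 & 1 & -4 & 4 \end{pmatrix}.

949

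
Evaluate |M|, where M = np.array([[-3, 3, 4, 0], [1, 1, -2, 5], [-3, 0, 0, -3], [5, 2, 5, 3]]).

-57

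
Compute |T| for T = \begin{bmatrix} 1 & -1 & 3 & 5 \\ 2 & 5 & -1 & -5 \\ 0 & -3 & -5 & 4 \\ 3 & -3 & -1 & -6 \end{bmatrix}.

|T| = 1006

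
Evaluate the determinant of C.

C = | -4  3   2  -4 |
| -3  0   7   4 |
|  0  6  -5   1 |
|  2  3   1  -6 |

Expand along row 2 (it has 1 zero):
  − (-3) · M_21   where M_21 = det([3 2 -4; 6 -5 1; 3 1 -6]) = 81
  − (7) · M_23   where M_23 = det([-4 3 -4; 0 6 1; 2 3 -6]) = 210
  + (4) · M_24   where M_24 = det([-4 3 2; 0 6 -5; 2 3 1]) = -138
det = (-1)·(-3)·(81) + (-1)·(7)·(210) + (+1)·(4)·(-138) = -1779

|C| = -1779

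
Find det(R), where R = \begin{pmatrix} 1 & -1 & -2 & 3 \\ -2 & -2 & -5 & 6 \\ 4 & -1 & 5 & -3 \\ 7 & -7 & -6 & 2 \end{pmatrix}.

|R| = 283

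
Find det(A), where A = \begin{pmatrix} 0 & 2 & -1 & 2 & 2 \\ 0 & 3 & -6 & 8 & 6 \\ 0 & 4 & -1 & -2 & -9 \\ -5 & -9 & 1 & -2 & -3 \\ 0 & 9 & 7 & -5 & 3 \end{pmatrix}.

Expand along column 1 (it has 4 zeros):
  − (-5) · M_41   where M_41 = det([2 -1 2 2; 3 -6 8 6; 4 -1 -2 -9; 9 7 -5 3]) = 209
det = (-1)·(-5)·(209) = 1045

The determinant is 1045.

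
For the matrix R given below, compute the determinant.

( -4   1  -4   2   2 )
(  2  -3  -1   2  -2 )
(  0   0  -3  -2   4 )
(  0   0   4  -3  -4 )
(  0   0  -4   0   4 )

R is block upper-triangular with a 2×2 block and a 3×3 block on the diagonal, so its determinant equals the product of the determinants of the diagonal blocks.
det of the 2×2 block = 10
det of the 3×3 block = -12
det = (10)·(-12) = -120

-120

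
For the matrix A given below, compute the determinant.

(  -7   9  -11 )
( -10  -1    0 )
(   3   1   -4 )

det(A) = -311

Expand along column 3:
  + (-11) · |-10 -1; 3 1| = (-11)·(-10 − (-3)) = 77
  + (-4) · |-7 9; -10 -1| = (-4)·(7 − (-90)) = -388
Sum: (77) + (-388) = -311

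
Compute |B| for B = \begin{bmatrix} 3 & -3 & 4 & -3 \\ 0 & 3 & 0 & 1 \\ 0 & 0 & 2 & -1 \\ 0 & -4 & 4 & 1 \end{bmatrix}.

Expand along column 1 (it has 3 zeros):
  + (3) · M_11   where M_11 = det([3 0 1; 0 2 -1; -4 4 1]) = 26
det = (+1)·(3)·(26) = 78

|B| = 78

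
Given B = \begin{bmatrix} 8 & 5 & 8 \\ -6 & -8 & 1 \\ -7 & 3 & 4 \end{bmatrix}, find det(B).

Expand along column 1:
  + 8 · |-8 1; 3 4| = 8·(-32 − 3) = -280
  − (-6) · |5 8; 3 4| = −(-6)·(20 − 24) = -24
  + (-7) · |5 8; -8 1| = (-7)·(5 − (-64)) = -483
Sum: (-280) + (-24) + (-483) = -787

det(B) = -787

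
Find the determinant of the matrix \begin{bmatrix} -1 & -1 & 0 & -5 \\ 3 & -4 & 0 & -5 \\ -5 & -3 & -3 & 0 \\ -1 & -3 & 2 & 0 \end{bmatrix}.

-495

Expand along column 3 (it has 2 zeros):
  + (-3) · M_33   where M_33 = det([-1 -1 -5; 3 -4 -5; -1 -3 0]) = 75
  − (2) · M_43   where M_43 = det([-1 -1 -5; 3 -4 -5; -5 -3 0]) = 135
det = (+1)·(-3)·(75) + (-1)·(2)·(135) = -495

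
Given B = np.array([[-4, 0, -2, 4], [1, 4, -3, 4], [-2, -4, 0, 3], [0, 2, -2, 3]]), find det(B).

det(B) = -4

Expand along row 1 (it has 1 zero):
  + (-4) · M_11   where M_11 = det([4 -3 4; -4 0 3; 2 -2 3]) = 2
  + (-2) · M_13   where M_13 = det([1 4 4; -2 -4 3; 0 2 3]) = -10
  − (4) · M_14   where M_14 = det([1 4 -3; -2 -4 0; 0 2 -2]) = 4
det = (+1)·(-4)·(2) + (+1)·(-2)·(-10) + (-1)·(4)·(4) = -4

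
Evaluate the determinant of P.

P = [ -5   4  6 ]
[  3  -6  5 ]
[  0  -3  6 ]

Expand along row 3:
  − (-3) · |-5 6; 3 5| = −(-3)·(-25 − 18) = -129
  + 6 · |-5 4; 3 -6| = 6·(30 − 12) = 108
Sum: (-129) + (108) = -21

det(P) = -21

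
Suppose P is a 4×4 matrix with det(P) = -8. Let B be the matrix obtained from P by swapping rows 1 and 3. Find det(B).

8

Swapping two rows multiplies the determinant by −1.
det(B) = (-1)·(-8) = 8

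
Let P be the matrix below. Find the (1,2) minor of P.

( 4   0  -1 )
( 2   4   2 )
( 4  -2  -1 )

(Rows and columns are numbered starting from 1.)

-10

Delete row 1 and column 2; the remaining 2×2 submatrix is [2 2; 4 -1].
Its determinant is 2·(-1) − 2·4 = -10.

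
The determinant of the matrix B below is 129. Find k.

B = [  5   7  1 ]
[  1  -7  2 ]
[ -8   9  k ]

Expanding along the column containing k, det(B) is linear in k: det(B) = (-42)·k + (-249).
Set (-42)·k + (-249) = 129  ⇒  (-42)·k = 378  ⇒  k = -9.

-9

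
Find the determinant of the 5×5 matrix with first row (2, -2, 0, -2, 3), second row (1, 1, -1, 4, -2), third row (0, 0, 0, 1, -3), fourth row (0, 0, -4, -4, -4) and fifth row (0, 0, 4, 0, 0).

The matrix is block upper-triangular with a 2×2 block and a 3×3 block on the diagonal, so its determinant equals the product of the determinants of the diagonal blocks.
det of the 2×2 block = 4
det of the 3×3 block = -64
det = (4)·(-64) = -256

-256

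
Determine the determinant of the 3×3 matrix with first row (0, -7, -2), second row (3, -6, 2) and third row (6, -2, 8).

The determinant is 24.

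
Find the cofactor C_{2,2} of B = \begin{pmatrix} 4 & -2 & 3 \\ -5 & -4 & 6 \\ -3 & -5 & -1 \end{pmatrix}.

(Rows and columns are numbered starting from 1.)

5

Delete row 2 and column 2; the remaining 2×2 submatrix is [4 3; -3 -1].
Its determinant is 4·(-1) − 3·(-3) = 5.
The cofactor carries sign (−1)^(2+2) = +1, so C_{2,2} = +(5) = 5.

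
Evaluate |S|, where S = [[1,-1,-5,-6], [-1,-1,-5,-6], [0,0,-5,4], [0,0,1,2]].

The determinant is 28.

S is block upper-triangular with a 2×2 block and a 2×2 block on the diagonal, so its determinant equals the product of the determinants of the diagonal blocks.
det of the 2×2 block = -2
det of the 2×2 block = -14
det = (-2)·(-14) = 28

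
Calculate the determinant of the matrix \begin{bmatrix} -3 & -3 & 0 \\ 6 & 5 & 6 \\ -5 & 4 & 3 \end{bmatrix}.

171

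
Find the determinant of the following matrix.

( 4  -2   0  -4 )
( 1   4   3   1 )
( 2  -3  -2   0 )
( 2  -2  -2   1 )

Expand along row 1 (it has 1 zero):
  + (4) · M_11   where M_11 = det([4 3 1; -3 -2 0; -2 -2 1]) = 3
  − (-2) · M_12   where M_12 = det([1 3 1; 2 -2 0; 2 -2 1]) = -8
  − (-4) · M_14   where M_14 = det([1 4 3; 2 -3 -2; 2 -2 -2]) = 8
det = (+1)·(4)·(3) + (-1)·(-2)·(-8) + (-1)·(-4)·(8) = 28

28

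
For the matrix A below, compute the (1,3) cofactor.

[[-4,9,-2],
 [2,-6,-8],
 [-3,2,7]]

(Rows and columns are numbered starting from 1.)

-14

Delete row 1 and column 3; the remaining 2×2 submatrix is [2 -6; -3 2].
Its determinant is 2·2 − (-6)·(-3) = -14.
The cofactor carries sign (−1)^(1+3) = +1, so C_{1,3} = +(-14) = -14.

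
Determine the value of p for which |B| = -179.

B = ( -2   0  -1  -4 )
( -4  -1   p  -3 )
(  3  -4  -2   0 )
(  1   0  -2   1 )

Expanding along the column containing p, det(B) is linear in p: det(B) = (8)·p + (-107).
Set (8)·p + (-107) = -179  ⇒  (8)·p = -72  ⇒  p = -9.

p = -9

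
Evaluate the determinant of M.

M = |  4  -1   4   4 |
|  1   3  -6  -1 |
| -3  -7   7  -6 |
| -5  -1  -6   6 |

-1427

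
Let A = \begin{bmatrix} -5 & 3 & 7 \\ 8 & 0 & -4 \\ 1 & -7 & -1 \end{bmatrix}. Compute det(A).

|A| = -240

Expand along row 2:
  − 8 · |3 7; -7 -1| = −8·(-3 − (-49)) = -368
  − (-4) · |-5 3; 1 -7| = −(-4)·(35 − 3) = 128
Sum: (-368) + (128) = -240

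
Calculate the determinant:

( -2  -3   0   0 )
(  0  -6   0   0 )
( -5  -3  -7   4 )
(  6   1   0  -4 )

The determinant is 336.

The matrix is block lower-triangular with a 2×2 block and a 2×2 block on the diagonal, so its determinant equals the product of the determinants of the diagonal blocks.
det of the 2×2 block = 12
det of the 2×2 block = 28
det = (12)·(28) = 336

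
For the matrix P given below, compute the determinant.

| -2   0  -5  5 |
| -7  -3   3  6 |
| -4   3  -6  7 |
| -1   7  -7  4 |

det(P) = 46

Expand along row 1 (it has 1 zero):
  + (-2) · M_11   where M_11 = det([-3 3 6; 3 -6 7; 7 -7 4]) = 162
  + (-5) · M_13   where M_13 = det([-7 -3 6; -4 3 7; -1 7 4]) = 82
  − (5) · M_14   where M_14 = det([-7 -3 3; -4 3 -6; -1 7 -7]) = -156
det = (+1)·(-2)·(162) + (+1)·(-5)·(82) + (-1)·(5)·(-156) = 46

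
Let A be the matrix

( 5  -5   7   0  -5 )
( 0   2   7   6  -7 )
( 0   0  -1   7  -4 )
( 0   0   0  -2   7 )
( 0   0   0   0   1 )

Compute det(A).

det(A) = 20

A is upper triangular, so det(A) is the product of the diagonal entries:
det = (5) · (2) · (-1) · (-2) · (1) = 20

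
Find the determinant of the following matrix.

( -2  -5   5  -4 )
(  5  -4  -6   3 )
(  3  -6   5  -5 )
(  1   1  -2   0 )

Expand along row 4 (it has 1 zero):
  − (1) · M_41   where M_41 = det([-5 5 -4; -4 -6 3; -6 5 -5]) = -41
  + (1) · M_42   where M_42 = det([-2 5 -4; 5 -6 3; 3 5 -5]) = -32
  − (-2) · M_43   where M_43 = det([-2 -5 -4; 5 -4 3; 3 -6 -5]) = -174
det = (-1)·(1)·(-41) + (+1)·(1)·(-32) + (-1)·(-2)·(-174) = -339

-339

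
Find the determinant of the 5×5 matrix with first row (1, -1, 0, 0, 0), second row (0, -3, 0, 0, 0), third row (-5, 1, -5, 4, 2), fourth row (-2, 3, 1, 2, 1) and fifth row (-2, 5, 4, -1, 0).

The matrix is block lower-triangular with a 2×2 block and a 3×3 block on the diagonal, so its determinant equals the product of the determinants of the diagonal blocks.
det of the 2×2 block = -3
det of the 3×3 block = -7
det = (-3)·(-7) = 21

21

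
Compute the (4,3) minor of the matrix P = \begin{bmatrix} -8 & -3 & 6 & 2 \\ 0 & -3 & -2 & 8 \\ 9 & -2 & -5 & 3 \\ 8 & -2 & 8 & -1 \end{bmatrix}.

Delete row 4 and column 3; the remaining 3×3 submatrix is [-8 -3 2; 0 -3 8; 9 -2 3].
Its determinant is -218.

-218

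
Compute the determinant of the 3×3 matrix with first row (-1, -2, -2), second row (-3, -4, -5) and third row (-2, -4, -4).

0

Expand along column 1:
  + (-1) · |-4 -5; -4 -4| = (-1)·(16 − 20) = 4
  − (-3) · |-2 -2; -4 -4| = −(-3)·(8 − 8) = 0
  + (-2) · |-2 -2; -4 -5| = (-2)·(10 − 8) = -4
Sum: (4) + (0) + (-4) = 0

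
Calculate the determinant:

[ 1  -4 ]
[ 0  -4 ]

det = 1·(-4) − (-4)·0 = -4 − 0 = -4

-4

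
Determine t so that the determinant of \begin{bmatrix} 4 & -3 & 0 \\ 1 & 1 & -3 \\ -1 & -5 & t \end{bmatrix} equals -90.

t = -3

Expanding along the row containing t, det(M) is linear in t: det(M) = (7)·t + (-69).
Set (7)·t + (-69) = -90  ⇒  (7)·t = -21  ⇒  t = -3.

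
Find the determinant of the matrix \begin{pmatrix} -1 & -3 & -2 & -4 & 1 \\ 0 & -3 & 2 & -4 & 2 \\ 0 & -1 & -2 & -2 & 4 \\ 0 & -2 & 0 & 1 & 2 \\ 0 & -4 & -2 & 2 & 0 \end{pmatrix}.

204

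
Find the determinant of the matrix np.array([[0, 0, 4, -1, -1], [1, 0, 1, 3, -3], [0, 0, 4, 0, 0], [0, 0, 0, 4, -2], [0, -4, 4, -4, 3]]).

Expand along row 3 (it has 4 zeros):
  + (4) · M_33   where M_33 = det([0 0 -1 -1; 1 0 3 -3; 0 0 4 -2; 0 -4 -4 3]) = 24
det = (+1)·(4)·(24) = 96

The determinant is 96.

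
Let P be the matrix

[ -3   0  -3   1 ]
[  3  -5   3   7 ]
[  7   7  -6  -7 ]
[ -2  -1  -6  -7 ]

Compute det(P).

Expand along row 1 (it has 1 zero):
  + (-3) · M_11   where M_11 = det([-5 3 7; 7 -6 -7; -1 -6 -7]) = -168
  + (-3) · M_13   where M_13 = det([3 -5 7; 7 7 -7; -2 -1 -7]) = -434
  − (1) · M_14   where M_14 = det([3 -5 3; 7 7 -6; -2 -1 -6]) = -393
det = (+1)·(-3)·(-168) + (+1)·(-3)·(-434) + (-1)·(1)·(-393) = 2199

|P| = 2199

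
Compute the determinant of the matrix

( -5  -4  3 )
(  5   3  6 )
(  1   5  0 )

192

Expand along row 3:
  + 1 · |-4 3; 3 6| = 1·(-24 − 9) = -33
  − 5 · |-5 3; 5 6| = −5·(-30 − 15) = 225
Sum: (-33) + (225) = 192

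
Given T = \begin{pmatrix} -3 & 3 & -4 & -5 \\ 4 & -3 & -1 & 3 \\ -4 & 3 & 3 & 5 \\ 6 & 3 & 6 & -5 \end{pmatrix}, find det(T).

Expand along row 1:
  + (-3) · M_11   where M_11 = det([-3 -1 3; 3 3 5; 3 6 -5]) = 132
  − (3) · M_12   where M_12 = det([4 -1 3; -4 3 5; 6 6 -5]) = -316
  + (-4) · M_13   where M_13 = det([4 -3 3; -4 3 5; 6 3 -5]) = -240
  − (-5) · M_14   where M_14 = det([4 -3 -1; -4 3 3; 6 3 6]) = -60
det = (+1)·(-3)·(132) + (-1)·(3)·(-316) + (+1)·(-4)·(-240) + (-1)·(-5)·(-60) = 1212

The determinant is 1212.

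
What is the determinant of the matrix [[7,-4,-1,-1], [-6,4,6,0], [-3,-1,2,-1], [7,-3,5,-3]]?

Expand along row 2 (it has 1 zero):
  − (-6) · M_21   where M_21 = det([-4 -1 -1; -1 2 -1; -3 5 -3]) = 3
  + (4) · M_22   where M_22 = det([7 -1 -1; -3 2 -1; 7 5 -3]) = 38
  − (6) · M_23   where M_23 = det([7 -4 -1; -3 -1 -1; 7 -3 -3]) = 48
det = (-1)·(-6)·(3) + (+1)·(4)·(38) + (-1)·(6)·(48) = -118

The determinant is -118.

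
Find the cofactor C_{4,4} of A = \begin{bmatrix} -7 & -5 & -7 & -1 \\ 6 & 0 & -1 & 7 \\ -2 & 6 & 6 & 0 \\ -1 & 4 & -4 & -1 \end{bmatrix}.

-124

Delete row 4 and column 4; the remaining 3×3 submatrix is [-7 -5 -7; 6 0 -1; -2 6 6].
Its determinant is -124.
The cofactor carries sign (−1)^(4+4) = +1, so C_{4,4} = +(-124) = -124.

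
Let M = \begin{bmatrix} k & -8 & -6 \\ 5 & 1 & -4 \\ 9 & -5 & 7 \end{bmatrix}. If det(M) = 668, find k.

8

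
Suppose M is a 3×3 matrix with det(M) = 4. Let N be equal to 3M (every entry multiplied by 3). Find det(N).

The determinant is 108.

For a 3×3 matrix, det(3M) = 3^3·det(M) = 27·det(M).
det(N) = (27)·(4) = 108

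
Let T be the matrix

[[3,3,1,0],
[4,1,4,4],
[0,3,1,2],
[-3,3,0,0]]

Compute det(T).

Expand along row 4 (it has 2 zeros):
  − (-3) · M_41   where M_41 = det([3 1 0; 1 4 4; 3 1 2]) = 22
  + (3) · M_42   where M_42 = det([3 1 0; 4 4 4; 0 1 2]) = 4
det = (-1)·(-3)·(22) + (+1)·(3)·(4) = 78

78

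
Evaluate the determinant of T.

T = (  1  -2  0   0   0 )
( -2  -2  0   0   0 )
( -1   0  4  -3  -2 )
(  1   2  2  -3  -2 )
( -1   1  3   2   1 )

T is block lower-triangular with a 2×2 block and a 3×3 block on the diagonal, so its determinant equals the product of the determinants of the diagonal blocks.
det of the 2×2 block = -6
det of the 3×3 block = 2
det = (-6)·(2) = -12

-12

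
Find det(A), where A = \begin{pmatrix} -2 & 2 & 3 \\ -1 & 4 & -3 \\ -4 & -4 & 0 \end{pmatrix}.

108

Expand along column 3:
  + 3 · |-1 4; -4 -4| = 3·(4 − (-16)) = 60
  − (-3) · |-2 2; -4 -4| = −(-3)·(8 − (-8)) = 48
Sum: (60) + (48) = 108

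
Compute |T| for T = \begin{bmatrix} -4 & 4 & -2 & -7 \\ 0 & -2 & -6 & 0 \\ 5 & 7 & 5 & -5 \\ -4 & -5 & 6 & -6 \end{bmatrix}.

3582

Expand along row 2 (it has 2 zeros):
  + (-2) · M_22   where M_22 = det([-4 -2 -7; 5 5 -5; -4 6 -6]) = -450
  − (-6) · M_23   where M_23 = det([-4 4 -7; 5 7 -5; -4 -5 -6]) = 447
det = (+1)·(-2)·(-450) + (-1)·(-6)·(447) = 3582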